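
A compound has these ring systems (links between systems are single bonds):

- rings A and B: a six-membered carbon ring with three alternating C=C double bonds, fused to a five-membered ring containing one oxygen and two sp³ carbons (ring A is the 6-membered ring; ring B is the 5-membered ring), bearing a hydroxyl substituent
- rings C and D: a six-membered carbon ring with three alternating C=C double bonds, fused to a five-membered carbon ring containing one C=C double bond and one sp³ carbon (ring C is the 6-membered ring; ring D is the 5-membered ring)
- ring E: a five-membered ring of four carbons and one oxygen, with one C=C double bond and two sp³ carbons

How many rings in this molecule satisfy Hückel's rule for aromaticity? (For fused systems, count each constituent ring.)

Ring A is fully conjugated (every ring atom contributes a p orbital); 3 ring double bonds give 6 π electrons. 6 = 4(1)+2, so ring A is aromatic (benzene ring).
Ring B has two sp³ carbons, so it is not fully conjugated — not aromatic (oxolane ring).
Ring C has a continuous p-orbital overlap around the ring; 3 ring double bonds give 6 π electrons. 6 = 4(1)+2, so ring C is aromatic (benzene ring).
Ring D has one sp³ carbon, so it is not fully conjugated — not aromatic (cyclopentene ring).
Ring E has two sp³ carbons, so it is not fully conjugated — not aromatic (2,3-dihydrofuran).
Aromatic: A, C. Total: 2.

2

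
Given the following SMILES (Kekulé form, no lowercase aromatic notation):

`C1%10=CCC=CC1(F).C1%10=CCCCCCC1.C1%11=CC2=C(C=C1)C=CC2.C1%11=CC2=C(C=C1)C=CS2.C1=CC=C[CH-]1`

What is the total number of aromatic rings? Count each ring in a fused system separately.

4

The SMILES encodes a six-membered carbon ring with two isolated C=C double bonds and two sp³ carbons; an eight-membered carbon ring with one C=C double bond; a six-membered carbon ring with three alternating C=C double bonds, fused to a five-membered carbon ring containing one C=C double bond and one sp³ carbon; a six-membered carbon ring with three alternating C=C double bonds, fused to a five-membered ring containing one sulfur and two C=C double bonds; a five-membered all-carbon ring bearing a negative charge on one carbon, with two C=C double bonds.
The 6-membered ring has two sp³ carbons, so it is not fully conjugated — not aromatic (1,4-cyclohexadiene).
The 8-membered ring has six sp³ carbons, so it is not fully conjugated — not aromatic (cyclooctene).
The second 6-membered ring is planar and fully conjugated; 3 ring double bonds give 6 π electrons. That satisfies 4n+2 with n=1, so it is aromatic (benzene ring).
The 5-membered ring has one sp³ carbon, so it is not fully conjugated — not aromatic (cyclopentene ring).
The fused 6/5-membered bicyclic (with one sulfur) is a single π system with 9 sp² atoms and 10 π electrons from ring double bonds plus a heteroatom lone pair. 10 = 4(2)+2, so the system is aromatic and both rings count as aromatic (benzothiophene).
The second 5-membered ring has a continuous p-orbital overlap around the ring; 2 ring double bonds (4 π electrons) plus the carbanion lone pair (2) give 6 π electrons. 6 = 4(1)+2, so it is aromatic (cyclopentadienyl anion).
4 of the 7 rings are aromatic. Total: 4.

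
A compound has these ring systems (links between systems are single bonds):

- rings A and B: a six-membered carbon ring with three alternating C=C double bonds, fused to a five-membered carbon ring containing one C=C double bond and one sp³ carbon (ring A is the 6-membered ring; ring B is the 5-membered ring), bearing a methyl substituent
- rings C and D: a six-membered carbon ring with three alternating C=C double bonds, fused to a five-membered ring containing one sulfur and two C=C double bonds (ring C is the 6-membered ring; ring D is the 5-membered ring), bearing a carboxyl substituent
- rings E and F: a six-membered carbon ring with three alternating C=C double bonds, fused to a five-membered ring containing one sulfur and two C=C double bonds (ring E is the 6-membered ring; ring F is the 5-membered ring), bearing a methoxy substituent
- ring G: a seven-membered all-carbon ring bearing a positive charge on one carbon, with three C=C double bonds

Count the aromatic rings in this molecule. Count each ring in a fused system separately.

Ring A has a continuous p-orbital overlap around the ring; 3 ring double bonds give 6 π electrons. That satisfies 4n+2 with n=1, so ring A is aromatic (benzene ring).
Ring B has one sp³ carbon, so it is not fully conjugated — not aromatic (cyclopentene ring).
Rings C and D form a fused bicyclic system (with one sulfur) with 9 sp² atoms and 10 π electrons from ring double bonds plus a heteroatom lone pair. 10 = 4(2)+2, so the system is aromatic and both rings count as aromatic (benzothiophene).
Rings E and F form a fused bicyclic system (with one sulfur) with 9 sp² atoms and 10 π electrons from ring double bonds plus a heteroatom lone pair. 10 = 4(2)+2, so the system is aromatic and both rings count as aromatic (benzothiophene).
Ring G is planar and fully conjugated; 3 ring double bonds (6 π electrons) plus the carbocation's empty p orbital (0, but keeps the ring conjugated) give 6 π electrons. 6 = 4(1)+2, so ring G is aromatic (tropylium cation).
Aromatic: A, C, D, E, F, G. Total: 6.

6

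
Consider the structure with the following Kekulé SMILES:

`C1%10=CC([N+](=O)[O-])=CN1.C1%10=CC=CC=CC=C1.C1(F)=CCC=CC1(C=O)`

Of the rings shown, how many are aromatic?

The SMILES encodes a five-membered ring of four carbons and one nitrogen bearing a hydrogen, with two C=C double bonds; an eight-membered carbon ring with four alternating C=C double bonds; a six-membered carbon ring with two isolated C=C double bonds and two sp³ carbons.
The 5-membered ring with one N–H is planar and fully conjugated; 2 ring double bonds (4 π electrons) plus a heteroatom lone pair (2) give 6 π electrons. 6 = 4(1)+2, so it is aromatic (pyrrole).
The 8-membered ring has only sp² ring atoms; a planar conformation would have a fully conjugated π system of 8 electrons. But 8 = 4(2), which is 4n not 4n+2, so it is not aromatic (cyclooctatetraene) — cyclooctatetraene distorts into a non-planar tub to avoid antiaromaticity.
The 6-membered ring has two sp³ carbons, so it is not fully conjugated — not aromatic (1,4-cyclohexadiene).
1 of the 3 rings is aromatic. Total: 1.

1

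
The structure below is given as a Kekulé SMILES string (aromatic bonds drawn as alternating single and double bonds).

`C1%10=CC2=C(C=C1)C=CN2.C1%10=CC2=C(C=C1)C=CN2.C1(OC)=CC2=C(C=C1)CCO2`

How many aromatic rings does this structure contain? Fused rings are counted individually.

The SMILES encodes a six-membered carbon ring with three alternating C=C double bonds, fused to a five-membered ring containing one N–H nitrogen and two C=C double bonds; a six-membered carbon ring with three alternating C=C double bonds, fused to a five-membered ring containing one N–H nitrogen and two C=C double bonds; a six-membered carbon ring with three alternating C=C double bonds, fused to a five-membered ring containing one oxygen and two sp³ carbons.
The fused 6/5-membered bicyclic (with one N–H) is a single π system with 9 sp² atoms and 10 π electrons from ring double bonds plus a heteroatom lone pair. 10 = 4(2)+2, so the system is aromatic and both rings count as aromatic (indole).
The fused 6/5-membered bicyclic (with one N–H) is a single π system with 9 sp² atoms and 10 π electrons from ring double bonds plus a heteroatom lone pair. 10 = 4(2)+2, so the system is aromatic and both rings count as aromatic (indole).
The 6-membered ring has a continuous p-orbital overlap around the ring; 3 ring double bonds give 6 π electrons. That satisfies 4n+2 with n=1, so it is aromatic (benzene ring).
The 5-membered ring with one oxygen has two sp³ carbons, so it is not fully conjugated — not aromatic (oxolane ring).
5 of the 6 rings are aromatic. Total: 5.

5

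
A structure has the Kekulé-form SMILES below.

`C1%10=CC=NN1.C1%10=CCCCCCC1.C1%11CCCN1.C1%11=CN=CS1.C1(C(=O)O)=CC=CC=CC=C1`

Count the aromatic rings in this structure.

The SMILES encodes a five-membered ring with two adjacent nitrogens (one bearing H, one in a double bond) and two double bonds; an eight-membered carbon ring with one C=C double bond; a five-membered saturated ring of four carbons and one N–H nitrogen; a five-membered ring with a sulfur at position 1 and a nitrogen at position 3 (in a C=N bond), with two double bonds; an eight-membered carbon ring with four alternating C=C double bonds.
The 5-membered ring with two adjacent nitrogens (one N–H, one =N–) has a continuous p-orbital overlap around the ring; 2 ring double bonds (4 π electrons) plus a heteroatom lone pair (2) give 6 π electrons. 6 = 4(1)+2, so it is aromatic (pyrazole).
The 8-membered ring has six sp³ carbons, so it is not fully conjugated — not aromatic (cyclooctene).
The 5-membered ring with one N–H has only sp³ atoms, so it is not fully conjugated — not aromatic (pyrrolidine).
The 5-membered ring with one sulfur and one =N– is fully conjugated (every ring atom contributes a p orbital); 2 ring double bonds (4 π electrons) plus a heteroatom lone pair (2) give 6 π electrons. That satisfies 4n+2 with n=1, so it is aromatic (thiazole).
The second 8-membered ring has only sp² ring atoms; a planar conformation would have a fully conjugated π system of 8 electrons. But 8 = 4(2), which is 4n not 4n+2, so it is not aromatic (cyclooctatetraene) — cyclooctatetraene distorts into a non-planar tub to avoid antiaromaticity.
2 of the 5 rings are aromatic. Total: 2.

2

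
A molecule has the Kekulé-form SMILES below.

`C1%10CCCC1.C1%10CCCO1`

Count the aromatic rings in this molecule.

The SMILES encodes a five-membered saturated carbon ring; a five-membered saturated ring of four carbons and one oxygen.
The 5-membered ring has only sp³ atoms, so it is not fully conjugated — not aromatic (cyclopentane).
The 5-membered ring with one oxygen has only sp³ atoms, so it is not fully conjugated — not aromatic (tetrahydrofuran).
None of the rings are aromatic. Total: 0.

0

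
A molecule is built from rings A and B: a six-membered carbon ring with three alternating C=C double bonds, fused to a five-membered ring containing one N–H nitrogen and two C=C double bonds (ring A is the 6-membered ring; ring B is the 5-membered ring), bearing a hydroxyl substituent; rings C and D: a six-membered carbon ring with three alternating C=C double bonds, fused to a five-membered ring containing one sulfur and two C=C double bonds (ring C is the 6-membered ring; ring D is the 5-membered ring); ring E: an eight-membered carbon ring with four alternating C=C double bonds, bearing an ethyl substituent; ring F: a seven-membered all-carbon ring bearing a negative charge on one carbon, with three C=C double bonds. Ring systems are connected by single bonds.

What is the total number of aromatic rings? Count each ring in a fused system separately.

4

Rings A and B form a fused bicyclic system (with one N–H) with 9 sp² atoms and 10 π electrons from ring double bonds plus a heteroatom lone pair. 10 = 4(2)+2, so the system is aromatic and both rings count as aromatic (indole).
Rings C and D form a fused bicyclic system (with one sulfur) with 9 sp² atoms and 10 π electrons from ring double bonds plus a heteroatom lone pair. 10 = 4(2)+2, so the system is aromatic and both rings count as aromatic (benzothiophene).
Ring E has only sp² ring atoms; a planar conformation would have a fully conjugated π system of 8 electrons. But 8 = 4(2), which is 4n not 4n+2, so ring E is not aromatic (cyclooctatetraene) — cyclooctatetraene distorts into a non-planar tub to avoid antiaromaticity.
Ring F has only sp² ring atoms; a planar conformation would have a fully conjugated π system of 8 electrons. But 8 = 4(2), which is 4n not 4n+2, so ring F is not aromatic (cycloheptatrienyl anion).
Aromatic: A, B, C, D. Total: 4.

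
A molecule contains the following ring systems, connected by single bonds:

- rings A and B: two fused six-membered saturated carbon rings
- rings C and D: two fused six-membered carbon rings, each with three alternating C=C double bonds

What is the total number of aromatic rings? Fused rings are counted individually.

Ring A has only sp³ atoms, so it is not fully conjugated — not aromatic (cyclohexane ring).
Ring B has only sp³ atoms, so it is not fully conjugated — not aromatic (cyclohexane ring).
Rings C and D form a fused bicyclic system with 10 sp² atoms and 10 π electrons from ring double bonds. 10 = 4(2)+2, so the system is aromatic and both rings count as aromatic (naphthalene).
Aromatic: C, D. Total: 2.

2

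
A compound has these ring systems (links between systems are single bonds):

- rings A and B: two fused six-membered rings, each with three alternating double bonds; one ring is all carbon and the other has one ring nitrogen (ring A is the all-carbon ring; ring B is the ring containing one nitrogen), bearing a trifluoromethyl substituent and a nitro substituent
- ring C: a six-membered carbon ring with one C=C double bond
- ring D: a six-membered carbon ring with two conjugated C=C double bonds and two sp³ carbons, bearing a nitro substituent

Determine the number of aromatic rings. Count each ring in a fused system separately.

Rings A and B form a fused bicyclic system (with one nitrogen) with 10 sp² atoms and 10 π electrons from ring double bonds. 10 = 4(2)+2, so the system is aromatic and both rings count as aromatic (quinoline).
Ring C has four sp³ carbons, so it is not fully conjugated — not aromatic (cyclohexene).
Ring D has two sp³ carbons, so it is not fully conjugated — not aromatic (1,3-cyclohexadiene).
Aromatic: A, B. Total: 2.

2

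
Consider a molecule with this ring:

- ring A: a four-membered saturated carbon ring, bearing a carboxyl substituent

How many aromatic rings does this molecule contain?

Ring A has only sp³ atoms, so it is not fully conjugated — not aromatic (cyclobutane).

0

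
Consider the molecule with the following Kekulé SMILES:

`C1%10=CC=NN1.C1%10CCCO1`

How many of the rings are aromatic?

The SMILES encodes a five-membered ring with two adjacent nitrogens (one bearing H, one in a double bond) and two double bonds; a five-membered saturated ring of four carbons and one oxygen.
The 5-membered ring with two adjacent nitrogens (one N–H, one =N–) has a continuous p-orbital overlap around the ring; 2 ring double bonds (4 π electrons) plus a heteroatom lone pair (2) give 6 π electrons. That satisfies 4n+2 with n=1, so it is aromatic (pyrazole).
The 5-membered ring with one oxygen has only sp³ atoms, so it is not fully conjugated — not aromatic (tetrahydrofuran).
1 of the 2 rings is aromatic. Total: 1.

1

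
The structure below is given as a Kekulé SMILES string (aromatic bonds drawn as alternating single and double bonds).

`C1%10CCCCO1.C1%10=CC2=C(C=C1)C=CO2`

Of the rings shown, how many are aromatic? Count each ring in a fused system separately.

The SMILES encodes a six-membered saturated ring of five carbons and one oxygen; a six-membered carbon ring with three alternating C=C double bonds, fused to a five-membered ring containing one oxygen and two C=C double bonds.
The 6-membered ring with one oxygen has only sp³ atoms, so it is not fully conjugated — not aromatic (tetrahydropyran).
The fused 6/5-membered bicyclic (with one oxygen) is a single π system with 9 sp² atoms and 10 π electrons from ring double bonds plus a heteroatom lone pair. 10 = 4(2)+2, so the system is aromatic and both rings count as aromatic (benzofuran).
2 of the 3 rings are aromatic. Total: 2.

2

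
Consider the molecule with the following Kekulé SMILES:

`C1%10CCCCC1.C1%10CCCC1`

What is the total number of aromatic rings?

0

The SMILES encodes a six-membered saturated carbon ring; a five-membered saturated carbon ring.
The 6-membered ring has only sp³ atoms, so it is not fully conjugated — not aromatic (cyclohexane).
The 5-membered ring has only sp³ atoms, so it is not fully conjugated — not aromatic (cyclopentane).
None of the rings are aromatic. Total: 0.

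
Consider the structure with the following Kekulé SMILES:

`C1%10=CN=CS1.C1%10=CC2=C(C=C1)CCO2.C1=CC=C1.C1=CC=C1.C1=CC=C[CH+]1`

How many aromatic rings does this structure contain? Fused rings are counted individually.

2

The SMILES encodes a five-membered ring with a sulfur at position 1 and a nitrogen at position 3 (in a C=N bond), with two double bonds; a six-membered carbon ring with three alternating C=C double bonds, fused to a five-membered ring containing one oxygen and two sp³ carbons; a four-membered carbon ring with two alternating C=C double bonds; a four-membered carbon ring with two alternating C=C double bonds; a five-membered all-carbon ring bearing a positive charge on one carbon, with two C=C double bonds.
The 5-membered ring with one sulfur and one =N– has a continuous p-orbital overlap around the ring; 2 ring double bonds (4 π electrons) plus a heteroatom lone pair (2) give 6 π electrons. Since 6 = 4n+2 (n=1), it is aromatic (thiazole).
The 6-membered ring is planar and fully conjugated; 3 ring double bonds give 6 π electrons. That satisfies 4n+2 with n=1, so it is aromatic (benzene ring).
The 5-membered ring with one oxygen has two sp³ carbons, so it is not fully conjugated — not aromatic (oxolane ring).
The 4-membered ring has only sp² ring atoms; a planar conformation would have a fully conjugated π system of 4 electrons. But 4 = 4(1), which is 4n not 4n+2, so it is not aromatic (cyclobutadiene) — cyclobutadiene is antiaromatic and distorts to a rectangle.
The second 4-membered ring has only sp² ring atoms; a planar conformation would have a fully conjugated π system of 4 electrons. But 4 = 4(1), which is 4n not 4n+2, so it is not aromatic (cyclobutadiene) — cyclobutadiene is antiaromatic and distorts to a rectangle.
The 5-membered ring has only sp² ring atoms; a planar conformation would have a fully conjugated π system of 4 electrons. But 4 = 4(1), which is 4n not 4n+2, so it is not aromatic (cyclopentadienyl cation).
2 of the 6 rings are aromatic. Total: 2.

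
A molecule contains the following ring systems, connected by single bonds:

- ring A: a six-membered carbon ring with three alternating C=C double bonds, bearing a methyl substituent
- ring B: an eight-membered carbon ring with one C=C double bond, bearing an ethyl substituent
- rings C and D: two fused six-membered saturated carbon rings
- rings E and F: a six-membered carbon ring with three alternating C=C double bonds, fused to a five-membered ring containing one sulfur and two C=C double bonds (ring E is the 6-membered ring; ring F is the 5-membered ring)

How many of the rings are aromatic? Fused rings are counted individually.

3

Ring A is fully conjugated (every ring atom contributes a p orbital); 3 ring double bonds give 6 π electrons. 6 = 4(1)+2, so ring A is aromatic (benzene).
Ring B has six sp³ carbons, so it is not fully conjugated — not aromatic (cyclooctene).
Ring C has only sp³ atoms, so it is not fully conjugated — not aromatic (cyclohexane ring).
Ring D has only sp³ atoms, so it is not fully conjugated — not aromatic (cyclohexane ring).
Rings E and F form a fused bicyclic system (with one sulfur) with 9 sp² atoms and 10 π electrons from ring double bonds plus a heteroatom lone pair. 10 = 4(2)+2, so the system is aromatic and both rings count as aromatic (benzothiophene).
Aromatic: A, E, F. Total: 3.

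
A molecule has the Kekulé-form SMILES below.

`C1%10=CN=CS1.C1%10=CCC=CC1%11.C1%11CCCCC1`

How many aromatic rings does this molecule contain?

1

The SMILES encodes a five-membered ring with a sulfur at position 1 and a nitrogen at position 3 (in a C=N bond), with two double bonds; a six-membered carbon ring with two isolated C=C double bonds and two sp³ carbons; a six-membered saturated carbon ring.
The 5-membered ring with one sulfur and one =N– is fully conjugated (every ring atom contributes a p orbital); 2 ring double bonds (4 π electrons) plus a heteroatom lone pair (2) give 6 π electrons. 6 = 4(1)+2, so it is aromatic (thiazole).
The 6-membered ring has two sp³ carbons, so it is not fully conjugated — not aromatic (1,4-cyclohexadiene).
The second 6-membered ring has only sp³ atoms, so it is not fully conjugated — not aromatic (cyclohexane).
1 of the 3 rings is aromatic. Total: 1.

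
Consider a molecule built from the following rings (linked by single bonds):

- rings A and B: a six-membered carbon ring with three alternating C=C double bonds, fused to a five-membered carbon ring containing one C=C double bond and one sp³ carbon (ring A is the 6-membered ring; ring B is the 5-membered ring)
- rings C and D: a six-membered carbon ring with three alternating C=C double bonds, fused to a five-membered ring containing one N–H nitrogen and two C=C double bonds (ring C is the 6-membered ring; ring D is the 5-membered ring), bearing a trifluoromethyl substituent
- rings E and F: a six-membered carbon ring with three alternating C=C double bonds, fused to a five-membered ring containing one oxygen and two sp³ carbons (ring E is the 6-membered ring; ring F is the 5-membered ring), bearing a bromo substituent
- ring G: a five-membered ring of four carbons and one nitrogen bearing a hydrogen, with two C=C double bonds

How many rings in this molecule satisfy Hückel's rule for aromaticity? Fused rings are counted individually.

5

Ring A is planar and fully conjugated; 3 ring double bonds give 6 π electrons. Since 6 = 4n+2 (n=1), ring A is aromatic (benzene ring).
Ring B has one sp³ carbon, so it is not fully conjugated — not aromatic (cyclopentene ring).
Rings C and D form a fused bicyclic system (with one N–H) with 9 sp² atoms and 10 π electrons from ring double bonds plus a heteroatom lone pair. 10 = 4(2)+2, so the system is aromatic and both rings count as aromatic (indole).
Ring E is fully conjugated (every ring atom contributes a p orbital); 3 ring double bonds give 6 π electrons. Since 6 = 4n+2 (n=1), ring E is aromatic (benzene ring).
Ring F has two sp³ carbons, so it is not fully conjugated — not aromatic (oxolane ring).
Ring G has a continuous p-orbital overlap around the ring; 2 ring double bonds (4 π electrons) plus a heteroatom lone pair (2) give 6 π electrons. Since 6 = 4n+2 (n=1), ring G is aromatic (pyrrole).
Aromatic: A, C, D, E, G. Total: 5.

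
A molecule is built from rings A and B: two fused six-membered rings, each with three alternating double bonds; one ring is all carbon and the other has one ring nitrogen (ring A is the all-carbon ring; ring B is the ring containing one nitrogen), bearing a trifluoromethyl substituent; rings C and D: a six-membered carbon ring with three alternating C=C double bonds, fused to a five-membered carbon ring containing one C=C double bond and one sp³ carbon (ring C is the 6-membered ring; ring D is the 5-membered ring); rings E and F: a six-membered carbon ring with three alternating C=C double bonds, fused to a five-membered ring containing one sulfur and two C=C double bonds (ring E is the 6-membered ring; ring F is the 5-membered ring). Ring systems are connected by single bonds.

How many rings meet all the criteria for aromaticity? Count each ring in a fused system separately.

Rings A and B form a fused bicyclic system (with one nitrogen) with 10 sp² atoms and 10 π electrons from ring double bonds. 10 = 4(2)+2, so the system is aromatic and both rings count as aromatic (quinoline).
Ring C has a continuous p-orbital overlap around the ring; 3 ring double bonds give 6 π electrons. That satisfies 4n+2 with n=1, so ring C is aromatic (benzene ring).
Ring D has one sp³ carbon, so it is not fully conjugated — not aromatic (cyclopentene ring).
Rings E and F form a fused bicyclic system (with one sulfur) with 9 sp² atoms and 10 π electrons from ring double bonds plus a heteroatom lone pair. 10 = 4(2)+2, so the system is aromatic and both rings count as aromatic (benzothiophene).
Aromatic: A, B, C, E, F. Total: 5.

5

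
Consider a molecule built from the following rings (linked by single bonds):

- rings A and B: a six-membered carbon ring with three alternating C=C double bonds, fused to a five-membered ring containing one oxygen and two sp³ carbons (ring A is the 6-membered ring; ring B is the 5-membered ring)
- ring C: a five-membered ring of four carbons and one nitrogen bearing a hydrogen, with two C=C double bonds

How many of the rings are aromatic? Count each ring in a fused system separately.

Ring A is fully conjugated (every ring atom contributes a p orbital); 3 ring double bonds give 6 π electrons. Since 6 = 4n+2 (n=1), ring A is aromatic (benzene ring).
Ring B has two sp³ carbons, so it is not fully conjugated — not aromatic (oxolane ring).
Ring C has a continuous p-orbital overlap around the ring; 2 ring double bonds (4 π electrons) plus a heteroatom lone pair (2) give 6 π electrons. Since 6 = 4n+2 (n=1), ring C is aromatic (pyrrole).
Aromatic: A, C. Total: 2.

2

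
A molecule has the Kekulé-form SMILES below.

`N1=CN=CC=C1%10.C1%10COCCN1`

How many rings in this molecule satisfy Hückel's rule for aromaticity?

The SMILES encodes a six-membered ring with nitrogens at positions 1 and 3 and three alternating double bonds; a six-membered saturated ring with an oxygen and an N–H nitrogen at positions 1 and 4.
The 6-membered ring with two nitrogens (1,3) has a continuous p-orbital overlap around the ring; 3 ring double bonds give 6 π electrons. That satisfies 4n+2 with n=1, so it is aromatic (pyrimidine).
The 6-membered ring with one oxygen and one N–H (1,4) has only sp³ atoms, so it is not fully conjugated — not aromatic (morpholine).
1 of the 2 rings is aromatic. Total: 1.

1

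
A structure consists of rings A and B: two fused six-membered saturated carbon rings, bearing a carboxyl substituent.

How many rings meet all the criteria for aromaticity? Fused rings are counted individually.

0

Ring A has only sp³ atoms, so it is not fully conjugated — not aromatic (cyclohexane ring).
Ring B has only sp³ atoms, so it is not fully conjugated — not aromatic (cyclohexane ring).
No ring is aromatic. Total: 0.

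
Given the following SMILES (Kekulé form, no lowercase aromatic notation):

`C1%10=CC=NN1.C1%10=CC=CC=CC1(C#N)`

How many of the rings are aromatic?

The SMILES encodes a five-membered ring with two adjacent nitrogens (one bearing H, one in a double bond) and two double bonds; a seven-membered carbon ring with three C=C double bonds and one sp³ carbon.
The 5-membered ring with two adjacent nitrogens (one N–H, one =N–) is planar and fully conjugated; 2 ring double bonds (4 π electrons) plus a heteroatom lone pair (2) give 6 π electrons. That satisfies 4n+2 with n=1, so it is aromatic (pyrazole).
The 7-membered ring has one sp³ carbon, so it is not fully conjugated — not aromatic (cycloheptatriene).
1 of the 2 rings is aromatic. Total: 1.

1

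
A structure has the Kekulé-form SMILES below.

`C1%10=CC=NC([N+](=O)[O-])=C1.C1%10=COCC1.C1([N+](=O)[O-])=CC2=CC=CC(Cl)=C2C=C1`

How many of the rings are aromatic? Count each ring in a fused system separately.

3

The SMILES encodes a six-membered ring of five carbons and one nitrogen with three alternating double bonds; a five-membered ring of four carbons and one oxygen, with one C=C double bond and two sp³ carbons; two fused six-membered carbon rings, each with three alternating C=C double bonds.
The 6-membered ring with one nitrogen has a continuous p-orbital overlap around the ring; 3 ring double bonds give 6 π electrons. 6 = 4(1)+2, so it is aromatic (pyridine).
The 5-membered ring with one oxygen has two sp³ carbons, so it is not fully conjugated — not aromatic (2,3-dihydrofuran).
The fused 6/6-membered bicyclic is a single π system with 10 sp² atoms and 10 π electrons from ring double bonds. 10 = 4(2)+2, so the system is aromatic and both rings count as aromatic (naphthalene).
3 of the 4 rings are aromatic. Total: 3.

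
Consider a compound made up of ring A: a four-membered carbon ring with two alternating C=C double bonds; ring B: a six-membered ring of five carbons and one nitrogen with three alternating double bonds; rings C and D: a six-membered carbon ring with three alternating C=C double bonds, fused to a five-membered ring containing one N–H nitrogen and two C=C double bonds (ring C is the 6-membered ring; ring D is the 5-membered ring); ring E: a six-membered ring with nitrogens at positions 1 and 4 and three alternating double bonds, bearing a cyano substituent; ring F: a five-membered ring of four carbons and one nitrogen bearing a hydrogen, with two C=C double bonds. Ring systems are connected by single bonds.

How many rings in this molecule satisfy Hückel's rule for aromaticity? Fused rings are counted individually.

Ring A has only sp² ring atoms; a planar conformation would have a fully conjugated π system of 4 electrons. But 4 = 4(1), which is 4n not 4n+2, so ring A is not aromatic (cyclobutadiene) — cyclobutadiene is antiaromatic and distorts to a rectangle.
Ring B is planar and fully conjugated; 3 ring double bonds give 6 π electrons. 6 = 4(1)+2, so ring B is aromatic (pyridine).
Rings C and D form a fused bicyclic system (with one N–H) with 9 sp² atoms and 10 π electrons from ring double bonds plus a heteroatom lone pair. 10 = 4(2)+2, so the system is aromatic and both rings count as aromatic (indole).
Ring E is fully conjugated (every ring atom contributes a p orbital); 3 ring double bonds give 6 π electrons. 6 = 4(1)+2, so ring E is aromatic (pyrazine).
Ring F is planar and fully conjugated; 2 ring double bonds (4 π electrons) plus a heteroatom lone pair (2) give 6 π electrons. 6 = 4(1)+2, so ring F is aromatic (pyrrole).
Aromatic: B, C, D, E, F. Total: 5.

5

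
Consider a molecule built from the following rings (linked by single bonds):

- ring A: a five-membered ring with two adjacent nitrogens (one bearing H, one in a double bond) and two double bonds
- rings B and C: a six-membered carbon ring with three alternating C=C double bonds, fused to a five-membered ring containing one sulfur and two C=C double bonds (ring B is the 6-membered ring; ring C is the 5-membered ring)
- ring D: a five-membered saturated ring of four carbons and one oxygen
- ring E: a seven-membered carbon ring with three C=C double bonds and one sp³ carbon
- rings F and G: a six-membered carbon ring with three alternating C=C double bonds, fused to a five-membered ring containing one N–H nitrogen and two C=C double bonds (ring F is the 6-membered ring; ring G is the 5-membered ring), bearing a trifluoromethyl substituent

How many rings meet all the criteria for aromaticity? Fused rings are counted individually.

5

Ring A has a continuous p-orbital overlap around the ring; 2 ring double bonds (4 π electrons) plus a heteroatom lone pair (2) give 6 π electrons. Since 6 = 4n+2 (n=1), ring A is aromatic (pyrazole).
Rings B and C form a fused bicyclic system (with one sulfur) with 9 sp² atoms and 10 π electrons from ring double bonds plus a heteroatom lone pair. 10 = 4(2)+2, so the system is aromatic and both rings count as aromatic (benzothiophene).
Ring D has only sp³ atoms, so it is not fully conjugated — not aromatic (tetrahydrofuran).
Ring E has one sp³ carbon, so it is not fully conjugated — not aromatic (cycloheptatriene).
Rings F and G form a fused bicyclic system (with one N–H) with 9 sp² atoms and 10 π electrons from ring double bonds plus a heteroatom lone pair. 10 = 4(2)+2, so the system is aromatic and both rings count as aromatic (indole).
Aromatic: A, B, C, F, G. Total: 5.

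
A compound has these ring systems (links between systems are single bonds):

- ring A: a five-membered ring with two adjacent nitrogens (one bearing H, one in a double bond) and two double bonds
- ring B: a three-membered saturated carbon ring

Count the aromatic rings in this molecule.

Ring A is fully conjugated (every ring atom contributes a p orbital); 2 ring double bonds (4 π electrons) plus a heteroatom lone pair (2) give 6 π electrons. That satisfies 4n+2 with n=1, so ring A is aromatic (pyrazole).
Ring B has only sp³ atoms, so it is not fully conjugated — not aromatic (cyclopropane).
Aromatic: A. Total: 1.

1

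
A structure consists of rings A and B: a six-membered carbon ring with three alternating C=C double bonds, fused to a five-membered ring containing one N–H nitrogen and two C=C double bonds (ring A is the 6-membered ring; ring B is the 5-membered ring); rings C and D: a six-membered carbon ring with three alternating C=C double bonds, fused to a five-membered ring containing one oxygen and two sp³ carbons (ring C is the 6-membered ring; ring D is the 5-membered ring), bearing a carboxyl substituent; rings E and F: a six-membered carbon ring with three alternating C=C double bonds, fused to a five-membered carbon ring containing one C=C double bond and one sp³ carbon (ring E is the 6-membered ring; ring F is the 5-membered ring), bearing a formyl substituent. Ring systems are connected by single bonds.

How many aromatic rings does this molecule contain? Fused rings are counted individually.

Rings A and B form a fused bicyclic system (with one N–H) with 9 sp² atoms and 10 π electrons from ring double bonds plus a heteroatom lone pair. 10 = 4(2)+2, so the system is aromatic and both rings count as aromatic (indole).
Ring C is planar and fully conjugated; 3 ring double bonds give 6 π electrons. 6 = 4(1)+2, so ring C is aromatic (benzene ring).
Ring D has two sp³ carbons, so it is not fully conjugated — not aromatic (oxolane ring).
Ring E is planar and fully conjugated; 3 ring double bonds give 6 π electrons. That satisfies 4n+2 with n=1, so ring E is aromatic (benzene ring).
Ring F has one sp³ carbon, so it is not fully conjugated — not aromatic (cyclopentene ring).
Aromatic: A, B, C, E. Total: 4.

4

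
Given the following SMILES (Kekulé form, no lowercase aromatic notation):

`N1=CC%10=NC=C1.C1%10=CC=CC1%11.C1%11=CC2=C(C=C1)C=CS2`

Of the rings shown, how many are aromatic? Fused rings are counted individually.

The SMILES encodes a six-membered ring with nitrogens at positions 1 and 4 and three alternating double bonds; a five-membered carbon ring with two conjugated C=C double bonds and one sp³ carbon; a six-membered carbon ring with three alternating C=C double bonds, fused to a five-membered ring containing one sulfur and two C=C double bonds.
The 6-membered ring with two nitrogens (1,4) is fully conjugated (every ring atom contributes a p orbital); 3 ring double bonds give 6 π electrons. 6 = 4(1)+2, so it is aromatic (pyrazine).
The 5-membered ring has one sp³ carbon, so it is not fully conjugated — not aromatic (cyclopentadiene).
The fused 6/5-membered bicyclic (with one sulfur) is a single π system with 9 sp² atoms and 10 π electrons from ring double bonds plus a heteroatom lone pair. 10 = 4(2)+2, so the system is aromatic and both rings count as aromatic (benzothiophene).
3 of the 4 rings are aromatic. Total: 3.

3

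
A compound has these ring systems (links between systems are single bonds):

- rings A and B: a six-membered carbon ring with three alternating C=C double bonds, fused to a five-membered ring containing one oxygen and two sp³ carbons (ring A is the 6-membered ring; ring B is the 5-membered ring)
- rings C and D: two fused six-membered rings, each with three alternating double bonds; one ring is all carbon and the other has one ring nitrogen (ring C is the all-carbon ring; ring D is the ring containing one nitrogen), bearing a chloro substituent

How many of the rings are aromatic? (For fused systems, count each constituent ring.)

3

Ring A is fully conjugated (every ring atom contributes a p orbital); 3 ring double bonds give 6 π electrons. That satisfies 4n+2 with n=1, so ring A is aromatic (benzene ring).
Ring B has two sp³ carbons, so it is not fully conjugated — not aromatic (oxolane ring).
Rings C and D form a fused bicyclic system (with one nitrogen) with 10 sp² atoms and 10 π electrons from ring double bonds. 10 = 4(2)+2, so the system is aromatic and both rings count as aromatic (quinoline).
Aromatic: A, C, D. Total: 3.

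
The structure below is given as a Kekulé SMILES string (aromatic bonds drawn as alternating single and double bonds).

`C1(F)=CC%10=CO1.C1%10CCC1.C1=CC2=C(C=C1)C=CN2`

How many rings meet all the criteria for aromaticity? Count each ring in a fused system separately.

3

The SMILES encodes a five-membered ring of four carbons and one oxygen, with two C=C double bonds; a four-membered saturated carbon ring; a six-membered carbon ring with three alternating C=C double bonds, fused to a five-membered ring containing one N–H nitrogen and two C=C double bonds.
The 5-membered ring with one oxygen has a continuous p-orbital overlap around the ring; 2 ring double bonds (4 π electrons) plus a heteroatom lone pair (2) give 6 π electrons. 6 = 4(1)+2, so it is aromatic (furan).
The 4-membered ring has only sp³ atoms, so it is not fully conjugated — not aromatic (cyclobutane).
The fused 6/5-membered bicyclic (with one N–H) is a single π system with 9 sp² atoms and 10 π electrons from ring double bonds plus a heteroatom lone pair. 10 = 4(2)+2, so the system is aromatic and both rings count as aromatic (indole).
3 of the 4 rings are aromatic. Total: 3.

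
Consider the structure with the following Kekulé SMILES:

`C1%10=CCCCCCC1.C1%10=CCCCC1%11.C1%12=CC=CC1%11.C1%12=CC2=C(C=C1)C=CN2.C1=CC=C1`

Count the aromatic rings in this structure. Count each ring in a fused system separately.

2

The SMILES encodes an eight-membered carbon ring with one C=C double bond; a six-membered carbon ring with one C=C double bond; a five-membered carbon ring with two conjugated C=C double bonds and one sp³ carbon; a six-membered carbon ring with three alternating C=C double bonds, fused to a five-membered ring containing one N–H nitrogen and two C=C double bonds; a four-membered carbon ring with two alternating C=C double bonds.
The 8-membered ring has six sp³ carbons, so it is not fully conjugated — not aromatic (cyclooctene).
The 6-membered ring has four sp³ carbons, so it is not fully conjugated — not aromatic (cyclohexene).
The 5-membered ring has one sp³ carbon, so it is not fully conjugated — not aromatic (cyclopentadiene).
The fused 6/5-membered bicyclic (with one N–H) is a single π system with 9 sp² atoms and 10 π electrons from ring double bonds plus a heteroatom lone pair. 10 = 4(2)+2, so the system is aromatic and both rings count as aromatic (indole).
The 4-membered ring has only sp² ring atoms; a planar conformation would have a fully conjugated π system of 4 electrons. But 4 = 4(1), which is 4n not 4n+2, so it is not aromatic (cyclobutadiene) — cyclobutadiene is antiaromatic and distorts to a rectangle.
2 of the 6 rings are aromatic. Total: 2.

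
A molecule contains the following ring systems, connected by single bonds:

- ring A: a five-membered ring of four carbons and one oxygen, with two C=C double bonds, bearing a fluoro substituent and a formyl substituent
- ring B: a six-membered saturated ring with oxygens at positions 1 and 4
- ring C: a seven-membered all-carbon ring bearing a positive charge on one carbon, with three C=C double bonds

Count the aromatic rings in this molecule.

2

Ring A is fully conjugated (every ring atom contributes a p orbital); 2 ring double bonds (4 π electrons) plus a heteroatom lone pair (2) give 6 π electrons. That satisfies 4n+2 with n=1, so ring A is aromatic (furan).
Ring B has only sp³ atoms, so it is not fully conjugated — not aromatic (1,4-dioxane).
Ring C has a continuous p-orbital overlap around the ring; 3 ring double bonds (6 π electrons) plus the carbocation's empty p orbital (0, but keeps the ring conjugated) give 6 π electrons. 6 = 4(1)+2, so ring C is aromatic (tropylium cation).
Aromatic: A, C. Total: 2.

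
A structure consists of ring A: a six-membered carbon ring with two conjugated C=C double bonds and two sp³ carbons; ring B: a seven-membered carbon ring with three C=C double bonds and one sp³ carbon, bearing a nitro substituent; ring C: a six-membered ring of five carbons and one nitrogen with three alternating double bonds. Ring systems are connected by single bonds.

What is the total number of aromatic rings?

Ring A has two sp³ carbons, so it is not fully conjugated — not aromatic (1,3-cyclohexadiene).
Ring B has one sp³ carbon, so it is not fully conjugated — not aromatic (cycloheptatriene).
Ring C is planar and fully conjugated; 3 ring double bonds give 6 π electrons. Since 6 = 4n+2 (n=1), ring C is aromatic (pyridine).
Aromatic: C. Total: 1.

1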